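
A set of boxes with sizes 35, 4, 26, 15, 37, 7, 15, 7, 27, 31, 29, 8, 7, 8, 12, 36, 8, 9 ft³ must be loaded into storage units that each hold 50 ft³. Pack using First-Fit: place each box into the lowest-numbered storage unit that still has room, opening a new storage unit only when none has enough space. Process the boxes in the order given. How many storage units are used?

7

35 ft³ → storage unit 1 (remaining 15 ft³)
4 ft³ → storage unit 1 (remaining 11 ft³)
26 ft³ → storage unit 2 (remaining 24 ft³)
15 ft³ → storage unit 2 (remaining 9 ft³)
37 ft³ → storage unit 3 (remaining 13 ft³)
7 ft³ → storage unit 1 (remaining 4 ft³)
15 ft³ → storage unit 4 (remaining 35 ft³)
7 ft³ → storage unit 2 (remaining 2 ft³)
27 ft³ → storage unit 4 (remaining 8 ft³)
31 ft³ → storage unit 5 (remaining 19 ft³)
29 ft³ → storage unit 6 (remaining 21 ft³)
8 ft³ → storage unit 3 (remaining 5 ft³)
7 ft³ → storage unit 4 (remaining 1 ft³)
8 ft³ → storage unit 5 (remaining 11 ft³)
12 ft³ → storage unit 6 (remaining 9 ft³)
36 ft³ → storage unit 7 (remaining 14 ft³)
8 ft³ → storage unit 5 (remaining 3 ft³)
9 ft³ → storage unit 6 (remaining 0 ft³)
Final storage units: [35,4,7] [26,15,7] [37,8] [15,27,7] [31,8,8] [29,12,9] [36].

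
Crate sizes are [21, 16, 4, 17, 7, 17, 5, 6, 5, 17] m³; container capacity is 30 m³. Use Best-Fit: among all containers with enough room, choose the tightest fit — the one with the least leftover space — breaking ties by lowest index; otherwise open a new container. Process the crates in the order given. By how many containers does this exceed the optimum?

Best-Fit: [21,4,5] [16] [17,7,6] [17,5] [17] → 5 containers.
5 crates exceed 15 m³ (half the capacity), and no two of those can share a container, so at least 5 containers are needed.
So 5 is already optimal.

0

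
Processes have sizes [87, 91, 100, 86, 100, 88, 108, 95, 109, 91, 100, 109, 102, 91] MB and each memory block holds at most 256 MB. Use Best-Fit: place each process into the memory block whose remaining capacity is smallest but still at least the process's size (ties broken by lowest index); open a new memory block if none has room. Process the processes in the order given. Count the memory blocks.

7

87 MB → memory block 1 (remaining 169 MB)
91 MB → memory block 1 (remaining 78 MB)
100 MB → memory block 2 (remaining 156 MB)
86 MB → memory block 2 (remaining 70 MB)
100 MB → memory block 3 (remaining 156 MB)
88 MB → memory block 3 (remaining 68 MB)
108 MB → memory block 4 (remaining 148 MB)
95 MB → memory block 4 (remaining 53 MB)
109 MB → memory block 5 (remaining 147 MB)
91 MB → memory block 5 (remaining 56 MB)
100 MB → memory block 6 (remaining 156 MB)
109 MB → memory block 6 (remaining 47 MB)
102 MB → memory block 7 (remaining 154 MB)
91 MB → memory block 7 (remaining 63 MB)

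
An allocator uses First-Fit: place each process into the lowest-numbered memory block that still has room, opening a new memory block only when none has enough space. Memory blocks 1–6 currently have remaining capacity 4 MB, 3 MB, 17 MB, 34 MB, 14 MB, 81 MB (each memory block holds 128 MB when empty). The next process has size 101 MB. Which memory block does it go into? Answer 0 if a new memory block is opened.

0

No memory block has ≥ 101 MB free, so a new memory block is opened.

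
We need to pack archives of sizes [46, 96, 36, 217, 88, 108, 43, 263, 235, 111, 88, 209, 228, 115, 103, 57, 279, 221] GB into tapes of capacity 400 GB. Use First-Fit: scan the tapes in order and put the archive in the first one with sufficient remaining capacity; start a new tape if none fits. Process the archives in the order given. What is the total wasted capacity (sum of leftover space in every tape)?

657

Put 46 GB in tape 1; 354 GB remain.
Put 96 GB in tape 1; 258 GB remain.
Put 36 GB in tape 1; 222 GB remain.
Put 217 GB in tape 1; 5 GB remain.
Put 88 GB in tape 2; 312 GB remain.
Put 108 GB in tape 2; 204 GB remain.
Put 43 GB in tape 2; 161 GB remain.
Put 263 GB in tape 3; 137 GB remain.
Put 235 GB in tape 4; 165 GB remain.
Put 111 GB in tape 2; 50 GB remain.
Put 88 GB in tape 3; 49 GB remain.
Put 209 GB in tape 5; 191 GB remain.
Put 228 GB in tape 6; 172 GB remain.
Put 115 GB in tape 4; 50 GB remain.
Put 103 GB in tape 5; 88 GB remain.
Put 57 GB in tape 5; 31 GB remain.
Put 279 GB in tape 7; 121 GB remain.
Put 221 GB in tape 8; 179 GB remain.
8 tapes × 400 GB = 3200 GB; used 2543 GB; unused 657 GB.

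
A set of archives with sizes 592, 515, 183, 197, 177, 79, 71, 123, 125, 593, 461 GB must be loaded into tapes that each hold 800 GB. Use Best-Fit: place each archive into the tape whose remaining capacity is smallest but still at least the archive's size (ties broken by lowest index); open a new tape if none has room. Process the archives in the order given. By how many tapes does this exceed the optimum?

1

Best-Fit: [592,183] [515,197,79] [177,71,123,125] [593] [461] → 5 tapes.
Total size 3116 GB; any packing needs at least ⌈3116/800⌉ = 4 tapes.
An optimal packing achieves that bound: [593,197] [592,183] [515,177,79] [461,125,123,71] → 4 tapes.
Excess: 5 − 4 = 1.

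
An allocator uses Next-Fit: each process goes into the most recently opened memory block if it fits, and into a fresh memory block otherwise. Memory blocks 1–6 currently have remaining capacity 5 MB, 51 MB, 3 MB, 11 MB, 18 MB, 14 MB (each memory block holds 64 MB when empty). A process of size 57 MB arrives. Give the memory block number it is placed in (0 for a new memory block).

0

Next-Fit only looks at memory block 6, which has 14 MB free.
57 MB does not fit, so a new memory block is opened.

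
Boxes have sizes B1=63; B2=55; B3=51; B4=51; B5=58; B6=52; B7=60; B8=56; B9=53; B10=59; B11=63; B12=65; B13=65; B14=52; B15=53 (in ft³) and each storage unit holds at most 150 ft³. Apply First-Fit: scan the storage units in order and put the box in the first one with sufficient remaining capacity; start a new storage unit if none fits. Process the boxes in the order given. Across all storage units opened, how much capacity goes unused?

Put B1 (63 ft³) in storage unit 1; 87 ft³ remain.
Put B2 (55 ft³) in storage unit 1; 32 ft³ remain.
Put B3 (51 ft³) in storage unit 2; 99 ft³ remain.
Put B4 (51 ft³) in storage unit 2; 48 ft³ remain.
Put B5 (58 ft³) in storage unit 3; 92 ft³ remain.
Put B6 (52 ft³) in storage unit 3; 40 ft³ remain.
Put B7 (60 ft³) in storage unit 4; 90 ft³ remain.
Put B8 (56 ft³) in storage unit 4; 34 ft³ remain.
Put B9 (53 ft³) in storage unit 5; 97 ft³ remain.
Put B10 (59 ft³) in storage unit 5; 38 ft³ remain.
Put B11 (63 ft³) in storage unit 6; 87 ft³ remain.
Put B12 (65 ft³) in storage unit 6; 22 ft³ remain.
Put B13 (65 ft³) in storage unit 7; 85 ft³ remain.
Put B14 (52 ft³) in storage unit 7; 33 ft³ remain.
Put B15 (53 ft³) in storage unit 8; 97 ft³ remain.
8 storage units × 150 ft³ = 1200 ft³; used 856 ft³; unused 344 ft³.

344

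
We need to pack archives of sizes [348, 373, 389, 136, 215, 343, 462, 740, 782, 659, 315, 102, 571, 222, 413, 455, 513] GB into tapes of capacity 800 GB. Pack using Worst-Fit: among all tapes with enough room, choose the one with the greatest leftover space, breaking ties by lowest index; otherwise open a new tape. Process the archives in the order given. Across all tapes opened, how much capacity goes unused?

1762

348 GB → tape 1 (remaining 452 GB)
373 GB → tape 1 (remaining 79 GB)
389 GB → tape 2 (remaining 411 GB)
136 GB → tape 2 (remaining 275 GB)
215 GB → tape 2 (remaining 60 GB)
343 GB → tape 3 (remaining 457 GB)
462 GB → tape 4 (remaining 338 GB)
740 GB → tape 5 (remaining 60 GB)
782 GB → tape 6 (remaining 18 GB)
659 GB → tape 7 (remaining 141 GB)
315 GB → tape 3 (remaining 142 GB)
102 GB → tape 4 (remaining 236 GB)
571 GB → tape 8 (remaining 229 GB)
222 GB → tape 4 (remaining 14 GB)
413 GB → tape 9 (remaining 387 GB)
455 GB → tape 10 (remaining 345 GB)
513 GB → tape 11 (remaining 287 GB)
11 tapes × 800 GB = 8800 GB; used 7038 GB; unused 1762 GB.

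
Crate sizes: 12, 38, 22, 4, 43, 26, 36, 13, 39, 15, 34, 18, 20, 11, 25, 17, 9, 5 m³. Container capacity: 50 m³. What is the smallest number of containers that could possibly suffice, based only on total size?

Total size = 12 + 38 + 22 + 4 + 43 + 26 + 36 + 13 + 39 + 15 + 34 + 18 + 20 + 11 + 25 + 17 + 9 + 5 = 387 m³.
⌈387 / 50⌉ = 8.

8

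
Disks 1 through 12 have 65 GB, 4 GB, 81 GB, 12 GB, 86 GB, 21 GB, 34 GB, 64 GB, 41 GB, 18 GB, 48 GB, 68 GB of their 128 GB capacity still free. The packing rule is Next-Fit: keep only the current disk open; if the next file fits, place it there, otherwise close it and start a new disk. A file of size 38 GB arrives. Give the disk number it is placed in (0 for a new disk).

Next-Fit only looks at disk 12, which has 68 GB free.
38 GB fits there.

12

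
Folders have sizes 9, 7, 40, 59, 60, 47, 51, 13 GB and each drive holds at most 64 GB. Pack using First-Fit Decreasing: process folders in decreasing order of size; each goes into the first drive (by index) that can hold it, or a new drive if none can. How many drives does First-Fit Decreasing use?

Sorted descending: 60, 59, 51, 47, 40, 13, 9, 7.
Put 60 GB in drive 1; 4 GB remain.
Put 59 GB in drive 2; 5 GB remain.
Put 51 GB in drive 3; 13 GB remain.
Put 47 GB in drive 4; 17 GB remain.
Put 40 GB in drive 5; 24 GB remain.
Put 13 GB in drive 3; 0 GB remain.
Put 9 GB in drive 4; 8 GB remain.
Put 7 GB in drive 4; 1 GB remain.
Final drives: [60] [59] [51,13] [47,9,7] [40].

5 drives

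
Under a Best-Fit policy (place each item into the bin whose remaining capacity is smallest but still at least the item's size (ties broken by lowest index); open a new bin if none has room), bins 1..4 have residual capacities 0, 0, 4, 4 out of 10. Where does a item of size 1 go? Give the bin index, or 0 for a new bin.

Bins with room: bin 3 (4), bin 4 (4).
Tightest fit is bin 3 with 4 free.

3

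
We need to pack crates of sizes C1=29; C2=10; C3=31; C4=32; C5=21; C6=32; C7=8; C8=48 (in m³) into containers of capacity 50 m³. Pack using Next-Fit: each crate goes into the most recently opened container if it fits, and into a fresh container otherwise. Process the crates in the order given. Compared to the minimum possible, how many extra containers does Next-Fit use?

1

Next-Fit: [29,10] [31] [32] [21] [32,8] [48] → 6 containers.
Total size 211 m³; any packing needs at least ⌈211/50⌉ = 5 containers.
An optimal packing achieves that bound: [48] [32,10,8] [32] [31] [29,21] → 5 containers.
Excess: 6 − 5 = 1.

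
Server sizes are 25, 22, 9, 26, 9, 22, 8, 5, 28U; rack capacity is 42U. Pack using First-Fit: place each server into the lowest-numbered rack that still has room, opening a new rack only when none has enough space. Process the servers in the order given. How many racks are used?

Put 25U in rack 1; 17U remain.
Put 22U in rack 2; 20U remain.
Put 9U in rack 1; 8U remain.
Put 26U in rack 3; 16U remain.
Put 9U in rack 2; 11U remain.
Put 22U in rack 4; 20U remain.
Put 8U in rack 1; 0U remain.
Put 5U in rack 2; 6U remain.
Put 28U in rack 5; 14U remain.

5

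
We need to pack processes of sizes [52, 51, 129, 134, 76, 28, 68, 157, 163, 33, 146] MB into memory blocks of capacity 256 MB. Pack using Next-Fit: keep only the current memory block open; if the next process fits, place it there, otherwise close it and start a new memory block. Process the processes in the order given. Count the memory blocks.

52 MB → memory block 1 (remaining 204 MB)
51 MB → memory block 1 (remaining 153 MB)
129 MB → memory block 1 (remaining 24 MB)
134 MB → memory block 2 (remaining 122 MB)
76 MB → memory block 2 (remaining 46 MB)
28 MB → memory block 2 (remaining 18 MB)
68 MB → memory block 3 (remaining 188 MB)
157 MB → memory block 3 (remaining 31 MB)
163 MB → memory block 4 (remaining 93 MB)
33 MB → memory block 4 (remaining 60 MB)
146 MB → memory block 5 (remaining 110 MB)
Final memory blocks: [52,51,129] [134,76,28] [68,157] [163,33] [146].

5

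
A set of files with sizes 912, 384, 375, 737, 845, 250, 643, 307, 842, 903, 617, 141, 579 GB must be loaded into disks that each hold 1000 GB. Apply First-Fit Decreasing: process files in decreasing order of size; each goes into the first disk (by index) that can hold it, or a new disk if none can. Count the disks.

Sorted descending: 912, 903, 845, 842, 737, 643, 617, 579, 384, 375, 307, 250, 141.
Put 912 GB in disk 1; 88 GB remain.
Put 903 GB in disk 2; 97 GB remain.
Put 845 GB in disk 3; 155 GB remain.
Put 842 GB in disk 4; 158 GB remain.
Put 737 GB in disk 5; 263 GB remain.
Put 643 GB in disk 6; 357 GB remain.
Put 617 GB in disk 7; 383 GB remain.
Put 579 GB in disk 8; 421 GB remain.
Put 384 GB in disk 8; 37 GB remain.
Put 375 GB in disk 7; 8 GB remain.
Put 307 GB in disk 6; 50 GB remain.
Put 250 GB in disk 5; 13 GB remain.
Put 141 GB in disk 3; 14 GB remain.
Final disks: [912] [903] [845,141] [842] [737,250] [643,307] [617,375] [579,384].

8 disks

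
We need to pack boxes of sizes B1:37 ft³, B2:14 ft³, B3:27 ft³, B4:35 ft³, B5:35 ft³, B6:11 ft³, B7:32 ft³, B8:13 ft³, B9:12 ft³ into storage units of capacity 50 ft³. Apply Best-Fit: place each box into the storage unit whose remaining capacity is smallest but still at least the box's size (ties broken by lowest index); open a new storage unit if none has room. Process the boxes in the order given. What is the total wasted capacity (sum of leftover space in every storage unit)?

34

storage unit 1: place B1 (37 ft³), 13 ft³ left
storage unit 2: place B2 (14 ft³), 36 ft³ left
storage unit 2: place B3 (27 ft³), 9 ft³ left
storage unit 3: place B4 (35 ft³), 15 ft³ left
storage unit 4: place B5 (35 ft³), 15 ft³ left
storage unit 1: place B6 (11 ft³), 2 ft³ left
storage unit 5: place B7 (32 ft³), 18 ft³ left
storage unit 3: place B8 (13 ft³), 2 ft³ left
storage unit 4: place B9 (12 ft³), 3 ft³ left
5 storage units × 50 ft³ = 250 ft³; used 216 ft³; unused 34 ft³.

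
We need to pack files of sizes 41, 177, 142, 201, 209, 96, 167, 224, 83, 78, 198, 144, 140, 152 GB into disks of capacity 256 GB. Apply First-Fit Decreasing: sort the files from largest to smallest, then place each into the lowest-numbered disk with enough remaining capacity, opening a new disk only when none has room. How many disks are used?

Sorted descending: 224, 209, 201, 198, 177, 167, 152, 144, 142, 140, 96, 83, 78, 41.
disk 1: place 224 GB, 32 GB left
disk 2: place 209 GB, 47 GB left
disk 3: place 201 GB, 55 GB left
disk 4: place 198 GB, 58 GB left
disk 5: place 177 GB, 79 GB left
disk 6: place 167 GB, 89 GB left
disk 7: place 152 GB, 104 GB left
disk 8: place 144 GB, 112 GB left
disk 9: place 142 GB, 114 GB left
disk 10: place 140 GB, 116 GB left
disk 7: place 96 GB, 8 GB left
disk 6: place 83 GB, 6 GB left
disk 5: place 78 GB, 1 GB left
disk 2: place 41 GB, 6 GB left
Final disks: [224] [209,41] [201] [198] [177,78] [167,83] [152,96] [144] [142] [140].

10 disks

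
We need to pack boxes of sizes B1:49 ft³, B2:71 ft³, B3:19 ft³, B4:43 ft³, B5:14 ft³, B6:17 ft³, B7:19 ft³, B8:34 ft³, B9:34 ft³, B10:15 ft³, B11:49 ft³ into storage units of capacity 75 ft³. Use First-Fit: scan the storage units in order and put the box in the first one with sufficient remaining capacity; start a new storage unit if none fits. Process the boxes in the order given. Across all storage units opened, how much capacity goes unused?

86

storage unit 1: place B1 (49 ft³), 26 ft³ left
storage unit 2: place B2 (71 ft³), 4 ft³ left
storage unit 1: place B3 (19 ft³), 7 ft³ left
storage unit 3: place B4 (43 ft³), 32 ft³ left
storage unit 3: place B5 (14 ft³), 18 ft³ left
storage unit 3: place B6 (17 ft³), 1 ft³ left
storage unit 4: place B7 (19 ft³), 56 ft³ left
storage unit 4: place B8 (34 ft³), 22 ft³ left
storage unit 5: place B9 (34 ft³), 41 ft³ left
storage unit 4: place B10 (15 ft³), 7 ft³ left
storage unit 6: place B11 (49 ft³), 26 ft³ left
6 storage units × 75 ft³ = 450 ft³; used 364 ft³; unused 86 ft³.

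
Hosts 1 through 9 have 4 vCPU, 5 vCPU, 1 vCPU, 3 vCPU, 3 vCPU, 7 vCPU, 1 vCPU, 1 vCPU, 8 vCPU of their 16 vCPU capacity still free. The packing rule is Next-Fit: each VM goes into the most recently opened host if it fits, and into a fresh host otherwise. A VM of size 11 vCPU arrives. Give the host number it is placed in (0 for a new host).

Next-Fit only looks at host 9, which has 8 vCPU free.
11 vCPU does not fit, so a new host is opened.

0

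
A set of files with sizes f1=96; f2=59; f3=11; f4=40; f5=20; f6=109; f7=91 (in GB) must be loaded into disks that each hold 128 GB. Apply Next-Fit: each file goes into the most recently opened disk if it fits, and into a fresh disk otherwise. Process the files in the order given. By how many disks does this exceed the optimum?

Next-Fit: [96] [59,11,40] [20] [109] [91] → 5 disks.
Total size 426 GB; any packing needs at least ⌈426/128⌉ = 4 disks.
An optimal packing achieves that bound: [109,11] [96,20] [91] [59,40] → 4 disks.
Excess: 5 − 4 = 1.

1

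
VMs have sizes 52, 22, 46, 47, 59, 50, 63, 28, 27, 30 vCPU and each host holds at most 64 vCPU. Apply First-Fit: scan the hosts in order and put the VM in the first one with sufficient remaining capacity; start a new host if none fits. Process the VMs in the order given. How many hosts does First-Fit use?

8

host 1: place 52 vCPU, 12 vCPU left
host 2: place 22 vCPU, 42 vCPU left
host 3: place 46 vCPU, 18 vCPU left
host 4: place 47 vCPU, 17 vCPU left
host 5: place 59 vCPU, 5 vCPU left
host 6: place 50 vCPU, 14 vCPU left
host 7: place 63 vCPU, 1 vCPU left
host 2: place 28 vCPU, 14 vCPU left
host 8: place 27 vCPU, 37 vCPU left
host 8: place 30 vCPU, 7 vCPU left
Final hosts: [52] [22,28] [46] [47] [59] [50] [63] [27,30].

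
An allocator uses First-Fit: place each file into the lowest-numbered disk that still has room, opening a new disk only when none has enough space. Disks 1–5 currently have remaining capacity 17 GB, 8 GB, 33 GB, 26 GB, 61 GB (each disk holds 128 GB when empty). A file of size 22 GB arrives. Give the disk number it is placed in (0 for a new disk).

3

Disks with room: disk 3 (33 GB), disk 4 (26 GB), disk 5 (61 GB).
The first with room is disk 3.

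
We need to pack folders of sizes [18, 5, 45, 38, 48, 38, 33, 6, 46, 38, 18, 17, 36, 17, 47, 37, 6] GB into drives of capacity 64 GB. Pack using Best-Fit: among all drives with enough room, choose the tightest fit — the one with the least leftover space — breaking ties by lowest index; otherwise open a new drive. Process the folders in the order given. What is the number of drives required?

Put 18 GB in drive 1; 46 GB remain.
Put 5 GB in drive 1; 41 GB remain.
Put 45 GB in drive 2; 19 GB remain.
Put 38 GB in drive 1; 3 GB remain.
Put 48 GB in drive 3; 16 GB remain.
Put 38 GB in drive 4; 26 GB remain.
Put 33 GB in drive 5; 31 GB remain.
Put 6 GB in drive 3; 10 GB remain.
Put 46 GB in drive 6; 18 GB remain.
Put 38 GB in drive 7; 26 GB remain.
Put 18 GB in drive 6; 0 GB remain.
Put 17 GB in drive 2; 2 GB remain.
Put 36 GB in drive 8; 28 GB remain.
Put 17 GB in drive 4; 9 GB remain.
Put 47 GB in drive 9; 17 GB remain.
Put 37 GB in drive 10; 27 GB remain.
Put 6 GB in drive 4; 3 GB remain.

10 drives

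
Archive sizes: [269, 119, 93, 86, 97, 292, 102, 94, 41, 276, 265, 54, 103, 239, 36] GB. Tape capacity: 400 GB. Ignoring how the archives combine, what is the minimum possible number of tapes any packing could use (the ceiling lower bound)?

6

Total size = 269 + 119 + 93 + 86 + 97 + 292 + 102 + 94 + 41 + 276 + 265 + 54 + 103 + 239 + 36 = 2166 GB.
⌈2166 / 400⌉ = 6.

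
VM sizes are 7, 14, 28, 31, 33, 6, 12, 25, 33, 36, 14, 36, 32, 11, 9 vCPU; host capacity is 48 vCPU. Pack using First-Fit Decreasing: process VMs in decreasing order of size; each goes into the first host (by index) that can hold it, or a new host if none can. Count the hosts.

8

Sorted descending: 36, 36, 33, 33, 32, 31, 28, 25, 14, 14, 12, 11, 9, 7, 6.
Put 36 vCPU in host 1; 12 vCPU remain.
Put 36 vCPU in host 2; 12 vCPU remain.
Put 33 vCPU in host 3; 15 vCPU remain.
Put 33 vCPU in host 4; 15 vCPU remain.
Put 32 vCPU in host 5; 16 vCPU remain.
Put 31 vCPU in host 6; 17 vCPU remain.
Put 28 vCPU in host 7; 20 vCPU remain.
Put 25 vCPU in host 8; 23 vCPU remain.
Put 14 vCPU in host 3; 1 vCPU remain.
Put 14 vCPU in host 4; 1 vCPU remain.
Put 12 vCPU in host 1; 0 vCPU remain.
Put 11 vCPU in host 2; 1 vCPU remain.
Put 9 vCPU in host 5; 7 vCPU remain.
Put 7 vCPU in host 5; 0 vCPU remain.
Put 6 vCPU in host 6; 11 vCPU remain.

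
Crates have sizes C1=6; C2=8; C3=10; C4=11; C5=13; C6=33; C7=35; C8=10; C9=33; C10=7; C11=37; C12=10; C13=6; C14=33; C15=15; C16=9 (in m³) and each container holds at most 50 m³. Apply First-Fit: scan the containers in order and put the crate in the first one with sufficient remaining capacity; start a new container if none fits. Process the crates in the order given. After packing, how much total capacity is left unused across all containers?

C1 (6 m³) → container 1 (remaining 44 m³)
C2 (8 m³) → container 1 (remaining 36 m³)
C3 (10 m³) → container 1 (remaining 26 m³)
C4 (11 m³) → container 1 (remaining 15 m³)
C5 (13 m³) → container 1 (remaining 2 m³)
C6 (33 m³) → container 2 (remaining 17 m³)
C7 (35 m³) → container 3 (remaining 15 m³)
C8 (10 m³) → container 2 (remaining 7 m³)
C9 (33 m³) → container 4 (remaining 17 m³)
C10 (7 m³) → container 2 (remaining 0 m³)
C11 (37 m³) → container 5 (remaining 13 m³)
C12 (10 m³) → container 3 (remaining 5 m³)
C13 (6 m³) → container 4 (remaining 11 m³)
C14 (33 m³) → container 6 (remaining 17 m³)
C15 (15 m³) → container 6 (remaining 2 m³)
C16 (9 m³) → container 4 (remaining 2 m³)
6 containers × 50 m³ = 300 m³; used 276 m³; unused 24 m³.

24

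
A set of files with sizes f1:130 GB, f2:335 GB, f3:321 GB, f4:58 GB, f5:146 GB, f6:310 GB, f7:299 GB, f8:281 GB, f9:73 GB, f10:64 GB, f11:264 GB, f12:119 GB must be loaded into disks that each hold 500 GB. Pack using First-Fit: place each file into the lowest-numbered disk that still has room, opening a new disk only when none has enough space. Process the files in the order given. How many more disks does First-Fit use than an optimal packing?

0

First-Fit: [130,335] [321,58,73] [146,310] [299,64,119] [281] [264] → 6 disks.
6 files exceed 250 GB (half the capacity), and no two of those can share a disk, so at least 6 disks are needed.
So 6 is already optimal.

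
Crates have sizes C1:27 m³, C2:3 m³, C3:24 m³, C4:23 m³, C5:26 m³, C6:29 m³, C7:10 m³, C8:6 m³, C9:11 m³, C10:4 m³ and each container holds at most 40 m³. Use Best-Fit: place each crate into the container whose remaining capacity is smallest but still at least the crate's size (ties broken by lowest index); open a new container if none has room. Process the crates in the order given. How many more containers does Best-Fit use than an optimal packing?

0

Best-Fit: [27,3,10] [24] [23] [26,11] [29,6,4] → 5 containers.
Total size 163 m³; any packing needs at least ⌈163/40⌉ = 5 containers.
So 5 is already optimal.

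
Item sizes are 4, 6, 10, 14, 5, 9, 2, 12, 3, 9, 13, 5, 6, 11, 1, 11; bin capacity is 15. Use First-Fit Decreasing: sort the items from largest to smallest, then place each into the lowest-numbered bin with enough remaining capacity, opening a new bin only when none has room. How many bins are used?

Sorted descending: 14, 13, 12, 11, 11, 10, 9, 9, 6, 6, 5, 5, 4, 3, 2, 1.
bin 1: place 14, 1 left
bin 2: place 13, 2 left
bin 3: place 12, 3 left
bin 4: place 11, 4 left
bin 5: place 11, 4 left
bin 6: place 10, 5 left
bin 7: place 9, 6 left
bin 8: place 9, 6 left
bin 7: place 6, 0 left
bin 8: place 6, 0 left
bin 6: place 5, 0 left
bin 9: place 5, 10 left
bin 4: place 4, 0 left
bin 3: place 3, 0 left
bin 2: place 2, 0 left
bin 1: place 1, 0 left

9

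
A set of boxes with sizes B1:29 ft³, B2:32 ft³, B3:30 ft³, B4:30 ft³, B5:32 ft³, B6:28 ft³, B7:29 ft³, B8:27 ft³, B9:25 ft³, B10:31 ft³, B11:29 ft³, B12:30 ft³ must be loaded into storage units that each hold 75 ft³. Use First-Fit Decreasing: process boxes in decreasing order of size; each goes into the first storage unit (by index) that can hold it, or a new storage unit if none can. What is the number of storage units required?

6 storage units

Sorted descending: 32, 32, 31, 30, 30, 30, 29, 29, 29, 28, 27, 25.
Put 32 ft³ in storage unit 1; 43 ft³ remain.
Put 32 ft³ in storage unit 1; 11 ft³ remain.
Put 31 ft³ in storage unit 2; 44 ft³ remain.
Put 30 ft³ in storage unit 2; 14 ft³ remain.
Put 30 ft³ in storage unit 3; 45 ft³ remain.
Put 30 ft³ in storage unit 3; 15 ft³ remain.
Put 29 ft³ in storage unit 4; 46 ft³ remain.
Put 29 ft³ in storage unit 4; 17 ft³ remain.
Put 29 ft³ in storage unit 5; 46 ft³ remain.
Put 28 ft³ in storage unit 5; 18 ft³ remain.
Put 27 ft³ in storage unit 6; 48 ft³ remain.
Put 25 ft³ in storage unit 6; 23 ft³ remain.
Final storage units: [32,32] [31,30] [30,30] [29,29] [29,28] [27,25].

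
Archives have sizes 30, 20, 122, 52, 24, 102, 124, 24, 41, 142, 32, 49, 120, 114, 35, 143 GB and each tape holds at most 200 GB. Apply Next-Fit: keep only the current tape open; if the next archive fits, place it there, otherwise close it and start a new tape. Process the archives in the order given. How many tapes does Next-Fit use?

7

Put 30 GB in tape 1; 170 GB remain.
Put 20 GB in tape 1; 150 GB remain.
Put 122 GB in tape 1; 28 GB remain.
Put 52 GB in tape 2; 148 GB remain.
Put 24 GB in tape 2; 124 GB remain.
Put 102 GB in tape 2; 22 GB remain.
Put 124 GB in tape 3; 76 GB remain.
Put 24 GB in tape 3; 52 GB remain.
Put 41 GB in tape 3; 11 GB remain.
Put 142 GB in tape 4; 58 GB remain.
Put 32 GB in tape 4; 26 GB remain.
Put 49 GB in tape 5; 151 GB remain.
Put 120 GB in tape 5; 31 GB remain.
Put 114 GB in tape 6; 86 GB remain.
Put 35 GB in tape 6; 51 GB remain.
Put 143 GB in tape 7; 57 GB remain.
Final tapes: [30,20,122] [52,24,102] [124,24,41] [142,32] [49,120] [114,35] [143].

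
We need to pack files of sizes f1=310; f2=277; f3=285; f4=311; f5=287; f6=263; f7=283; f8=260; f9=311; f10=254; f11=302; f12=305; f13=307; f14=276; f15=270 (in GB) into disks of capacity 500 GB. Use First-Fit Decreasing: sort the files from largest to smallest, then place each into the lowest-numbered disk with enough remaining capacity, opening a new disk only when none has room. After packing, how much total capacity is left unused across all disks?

3199

Sorted descending: 311, 311, 310, 307, 305, 302, 287, 285, 283, 277, 276, 270, 263, 260, 254.
Put 311 GB in disk 1; 189 GB remain.
Put 311 GB in disk 2; 189 GB remain.
Put 310 GB in disk 3; 190 GB remain.
Put 307 GB in disk 4; 193 GB remain.
Put 305 GB in disk 5; 195 GB remain.
Put 302 GB in disk 6; 198 GB remain.
Put 287 GB in disk 7; 213 GB remain.
Put 285 GB in disk 8; 215 GB remain.
Put 283 GB in disk 9; 217 GB remain.
Put 277 GB in disk 10; 223 GB remain.
Put 276 GB in disk 11; 224 GB remain.
Put 270 GB in disk 12; 230 GB remain.
Put 263 GB in disk 13; 237 GB remain.
Put 260 GB in disk 14; 240 GB remain.
Put 254 GB in disk 15; 246 GB remain.
15 disks × 500 GB = 7500 GB; used 4301 GB; unused 3199 GB.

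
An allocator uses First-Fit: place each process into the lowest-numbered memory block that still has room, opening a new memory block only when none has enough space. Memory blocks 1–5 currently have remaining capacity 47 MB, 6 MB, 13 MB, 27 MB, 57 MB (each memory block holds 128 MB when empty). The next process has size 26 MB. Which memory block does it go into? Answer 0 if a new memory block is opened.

Memory blocks with room: memory block 1 (47 MB), memory block 4 (27 MB), memory block 5 (57 MB).
The first with room is memory block 1.

1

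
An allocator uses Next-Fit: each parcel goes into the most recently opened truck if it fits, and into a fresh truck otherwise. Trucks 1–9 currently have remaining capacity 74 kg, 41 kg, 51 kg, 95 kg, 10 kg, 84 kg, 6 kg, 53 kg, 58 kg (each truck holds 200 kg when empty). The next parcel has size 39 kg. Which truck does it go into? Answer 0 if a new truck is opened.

9

Next-Fit only looks at truck 9, which has 58 kg free.
39 kg fits there.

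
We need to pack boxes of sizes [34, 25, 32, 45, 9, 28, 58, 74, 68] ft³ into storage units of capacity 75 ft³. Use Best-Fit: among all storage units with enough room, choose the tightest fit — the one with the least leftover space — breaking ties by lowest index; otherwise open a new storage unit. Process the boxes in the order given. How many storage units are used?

storage unit 1: place 34 ft³, 41 ft³ left
storage unit 1: place 25 ft³, 16 ft³ left
storage unit 2: place 32 ft³, 43 ft³ left
storage unit 3: place 45 ft³, 30 ft³ left
storage unit 1: place 9 ft³, 7 ft³ left
storage unit 3: place 28 ft³, 2 ft³ left
storage unit 4: place 58 ft³, 17 ft³ left
storage unit 5: place 74 ft³, 1 ft³ left
storage unit 6: place 68 ft³, 7 ft³ left
Final storage units: [34,25,9] [32] [45,28] [58] [74] [68].

6 storage units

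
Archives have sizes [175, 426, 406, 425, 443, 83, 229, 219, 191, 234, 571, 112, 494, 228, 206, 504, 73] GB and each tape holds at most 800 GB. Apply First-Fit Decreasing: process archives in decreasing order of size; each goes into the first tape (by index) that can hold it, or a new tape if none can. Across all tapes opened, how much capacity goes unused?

581

Sorted descending: 571, 504, 494, 443, 426, 425, 406, 234, 229, 228, 219, 206, 191, 175, 112, 83, 73.
tape 1: place 571 GB, 229 GB left
tape 2: place 504 GB, 296 GB left
tape 3: place 494 GB, 306 GB left
tape 4: place 443 GB, 357 GB left
tape 5: place 426 GB, 374 GB left
tape 6: place 425 GB, 375 GB left
tape 7: place 406 GB, 394 GB left
tape 2: place 234 GB, 62 GB left
tape 1: place 229 GB, 0 GB left
tape 3: place 228 GB, 78 GB left
tape 4: place 219 GB, 138 GB left
tape 5: place 206 GB, 168 GB left
tape 6: place 191 GB, 184 GB left
tape 6: place 175 GB, 9 GB left
tape 4: place 112 GB, 26 GB left
tape 5: place 83 GB, 85 GB left
tape 3: place 73 GB, 5 GB left
7 tapes × 800 GB = 5600 GB; used 5019 GB; unused 581 GB.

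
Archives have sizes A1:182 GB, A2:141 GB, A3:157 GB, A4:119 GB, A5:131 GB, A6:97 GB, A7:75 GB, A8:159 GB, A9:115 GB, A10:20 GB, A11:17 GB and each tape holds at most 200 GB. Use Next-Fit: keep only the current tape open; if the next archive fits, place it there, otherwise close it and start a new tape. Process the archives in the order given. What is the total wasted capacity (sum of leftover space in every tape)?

A1 (182 GB) → tape 1 (remaining 18 GB)
A2 (141 GB) → tape 2 (remaining 59 GB)
A3 (157 GB) → tape 3 (remaining 43 GB)
A4 (119 GB) → tape 4 (remaining 81 GB)
A5 (131 GB) → tape 5 (remaining 69 GB)
A6 (97 GB) → tape 6 (remaining 103 GB)
A7 (75 GB) → tape 6 (remaining 28 GB)
A8 (159 GB) → tape 7 (remaining 41 GB)
A9 (115 GB) → tape 8 (remaining 85 GB)
A10 (20 GB) → tape 8 (remaining 65 GB)
A11 (17 GB) → tape 8 (remaining 48 GB)
8 tapes × 200 GB = 1600 GB; used 1213 GB; unused 387 GB.

387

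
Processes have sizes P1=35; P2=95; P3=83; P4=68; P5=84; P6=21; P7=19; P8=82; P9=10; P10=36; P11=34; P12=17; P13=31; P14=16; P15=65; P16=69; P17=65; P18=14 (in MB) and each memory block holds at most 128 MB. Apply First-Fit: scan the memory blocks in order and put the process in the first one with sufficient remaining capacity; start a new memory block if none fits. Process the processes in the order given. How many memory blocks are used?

memory block 1: place P1 (35 MB), 93 MB left
memory block 2: place P2 (95 MB), 33 MB left
memory block 1: place P3 (83 MB), 10 MB left
memory block 3: place P4 (68 MB), 60 MB left
memory block 4: place P5 (84 MB), 44 MB left
memory block 2: place P6 (21 MB), 12 MB left
memory block 3: place P7 (19 MB), 41 MB left
memory block 5: place P8 (82 MB), 46 MB left
memory block 1: place P9 (10 MB), 0 MB left
memory block 3: place P10 (36 MB), 5 MB left
memory block 4: place P11 (34 MB), 10 MB left
memory block 5: place P12 (17 MB), 29 MB left
memory block 6: place P13 (31 MB), 97 MB left
memory block 5: place P14 (16 MB), 13 MB left
memory block 6: place P15 (65 MB), 32 MB left
memory block 7: place P16 (69 MB), 59 MB left
memory block 8: place P17 (65 MB), 63 MB left
memory block 6: place P18 (14 MB), 18 MB left
Final memory blocks: [35,83,10] [95,21] [68,19,36] [84,34] [82,17,16] [31,65,14] [69] [65].

8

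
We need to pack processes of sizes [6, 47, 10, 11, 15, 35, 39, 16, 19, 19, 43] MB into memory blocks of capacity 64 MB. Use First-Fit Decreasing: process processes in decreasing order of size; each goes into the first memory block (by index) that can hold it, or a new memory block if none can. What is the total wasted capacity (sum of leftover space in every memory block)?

60

Sorted descending: 47, 43, 39, 35, 19, 19, 16, 15, 11, 10, 6.
memory block 1: place 47 MB, 17 MB left
memory block 2: place 43 MB, 21 MB left
memory block 3: place 39 MB, 25 MB left
memory block 4: place 35 MB, 29 MB left
memory block 2: place 19 MB, 2 MB left
memory block 3: place 19 MB, 6 MB left
memory block 1: place 16 MB, 1 MB left
memory block 4: place 15 MB, 14 MB left
memory block 4: place 11 MB, 3 MB left
memory block 5: place 10 MB, 54 MB left
memory block 3: place 6 MB, 0 MB left
5 memory blocks × 64 MB = 320 MB; used 260 MB; unused 60 MB.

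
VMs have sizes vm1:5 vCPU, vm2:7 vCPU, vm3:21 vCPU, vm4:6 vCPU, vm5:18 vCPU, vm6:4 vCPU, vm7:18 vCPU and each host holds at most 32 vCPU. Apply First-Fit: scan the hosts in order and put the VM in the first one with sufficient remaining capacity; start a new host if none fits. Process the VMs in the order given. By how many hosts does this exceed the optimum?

1

First-Fit: [5,7,6,4] [21] [18] [18] → 4 hosts.
Total size 79 vCPU; any packing needs at least ⌈79/32⌉ = 3 hosts.
An optimal packing achieves that bound: [21,7,4] [18,6,5] [18] → 3 hosts.
Excess: 4 − 3 = 1.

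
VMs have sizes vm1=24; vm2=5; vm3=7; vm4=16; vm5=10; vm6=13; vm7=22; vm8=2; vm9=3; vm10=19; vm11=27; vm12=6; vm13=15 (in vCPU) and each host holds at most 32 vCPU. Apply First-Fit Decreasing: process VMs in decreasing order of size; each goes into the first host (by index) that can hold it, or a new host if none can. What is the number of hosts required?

6 hosts

Sorted descending: 27, 24, 22, 19, 16, 15, 13, 10, 7, 6, 5, 3, 2.
host 1: place 27 vCPU, 5 vCPU left
host 2: place 24 vCPU, 8 vCPU left
host 3: place 22 vCPU, 10 vCPU left
host 4: place 19 vCPU, 13 vCPU left
host 5: place 16 vCPU, 16 vCPU left
host 5: place 15 vCPU, 1 vCPU left
host 4: place 13 vCPU, 0 vCPU left
host 3: place 10 vCPU, 0 vCPU left
host 2: place 7 vCPU, 1 vCPU left
host 6: place 6 vCPU, 26 vCPU left
host 1: place 5 vCPU, 0 vCPU left
host 6: place 3 vCPU, 23 vCPU left
host 6: place 2 vCPU, 21 vCPU left
Final hosts: [27,5] [24,7] [22,10] [19,13] [16,15] [6,3,2].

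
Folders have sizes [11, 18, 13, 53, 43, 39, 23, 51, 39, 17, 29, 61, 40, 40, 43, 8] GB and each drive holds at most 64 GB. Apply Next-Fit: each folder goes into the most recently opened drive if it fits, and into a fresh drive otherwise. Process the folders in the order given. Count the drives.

Put 11 GB in drive 1; 53 GB remain.
Put 18 GB in drive 1; 35 GB remain.
Put 13 GB in drive 1; 22 GB remain.
Put 53 GB in drive 2; 11 GB remain.
Put 43 GB in drive 3; 21 GB remain.
Put 39 GB in drive 4; 25 GB remain.
Put 23 GB in drive 4; 2 GB remain.
Put 51 GB in drive 5; 13 GB remain.
Put 39 GB in drive 6; 25 GB remain.
Put 17 GB in drive 6; 8 GB remain.
Put 29 GB in drive 7; 35 GB remain.
Put 61 GB in drive 8; 3 GB remain.
Put 40 GB in drive 9; 24 GB remain.
Put 40 GB in drive 10; 24 GB remain.
Put 43 GB in drive 11; 21 GB remain.
Put 8 GB in drive 11; 13 GB remain.

11 drives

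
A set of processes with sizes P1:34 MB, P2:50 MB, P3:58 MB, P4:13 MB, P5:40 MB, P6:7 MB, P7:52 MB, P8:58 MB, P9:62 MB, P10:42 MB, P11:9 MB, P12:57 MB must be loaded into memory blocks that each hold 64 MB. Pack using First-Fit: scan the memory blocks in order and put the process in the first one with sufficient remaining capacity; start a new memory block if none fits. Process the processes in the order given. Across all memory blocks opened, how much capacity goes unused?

Put P1 (34 MB) in memory block 1; 30 MB remain.
Put P2 (50 MB) in memory block 2; 14 MB remain.
Put P3 (58 MB) in memory block 3; 6 MB remain.
Put P4 (13 MB) in memory block 1; 17 MB remain.
Put P5 (40 MB) in memory block 4; 24 MB remain.
Put P6 (7 MB) in memory block 1; 10 MB remain.
Put P7 (52 MB) in memory block 5; 12 MB remain.
Put P8 (58 MB) in memory block 6; 6 MB remain.
Put P9 (62 MB) in memory block 7; 2 MB remain.
Put P10 (42 MB) in memory block 8; 22 MB remain.
Put P11 (9 MB) in memory block 1; 1 MB remain.
Put P12 (57 MB) in memory block 9; 7 MB remain.
9 memory blocks × 64 MB = 576 MB; used 482 MB; unused 94 MB.

94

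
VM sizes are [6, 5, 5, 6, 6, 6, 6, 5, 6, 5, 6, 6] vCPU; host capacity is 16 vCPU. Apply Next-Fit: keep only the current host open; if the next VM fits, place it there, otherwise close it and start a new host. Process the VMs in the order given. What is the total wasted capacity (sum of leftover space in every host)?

Put 6 vCPU in host 1; 10 vCPU remain.
Put 5 vCPU in host 1; 5 vCPU remain.
Put 5 vCPU in host 1; 0 vCPU remain.
Put 6 vCPU in host 2; 10 vCPU remain.
Put 6 vCPU in host 2; 4 vCPU remain.
Put 6 vCPU in host 3; 10 vCPU remain.
Put 6 vCPU in host 3; 4 vCPU remain.
Put 5 vCPU in host 4; 11 vCPU remain.
Put 6 vCPU in host 4; 5 vCPU remain.
Put 5 vCPU in host 4; 0 vCPU remain.
Put 6 vCPU in host 5; 10 vCPU remain.
Put 6 vCPU in host 5; 4 vCPU remain.
5 hosts × 16 vCPU = 80 vCPU; used 68 vCPU; unused 12 vCPU.

12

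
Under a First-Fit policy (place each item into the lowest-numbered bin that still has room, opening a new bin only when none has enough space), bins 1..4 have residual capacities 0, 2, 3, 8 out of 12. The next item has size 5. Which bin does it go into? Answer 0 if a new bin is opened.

Bins with room: bin 4 (8).
The first with room is bin 4.

4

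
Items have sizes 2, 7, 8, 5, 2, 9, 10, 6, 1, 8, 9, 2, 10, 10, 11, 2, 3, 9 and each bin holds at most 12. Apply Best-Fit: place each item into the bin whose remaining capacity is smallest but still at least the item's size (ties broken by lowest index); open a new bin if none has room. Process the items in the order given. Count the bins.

Put 2 in bin 1; 10 remain.
Put 7 in bin 1; 3 remain.
Put 8 in bin 2; 4 remain.
Put 5 in bin 3; 7 remain.
Put 2 in bin 1; 1 remain.
Put 9 in bin 4; 3 remain.
Put 10 in bin 5; 2 remain.
Put 6 in bin 3; 1 remain.
Put 1 in bin 1; 0 remain.
Put 8 in bin 6; 4 remain.
Put 9 in bin 7; 3 remain.
Put 2 in bin 5; 0 remain.
Put 10 in bin 8; 2 remain.
Put 10 in bin 9; 2 remain.
Put 11 in bin 10; 1 remain.
Put 2 in bin 8; 0 remain.
Put 3 in bin 4; 0 remain.
Put 9 in bin 11; 3 remain.

11 bins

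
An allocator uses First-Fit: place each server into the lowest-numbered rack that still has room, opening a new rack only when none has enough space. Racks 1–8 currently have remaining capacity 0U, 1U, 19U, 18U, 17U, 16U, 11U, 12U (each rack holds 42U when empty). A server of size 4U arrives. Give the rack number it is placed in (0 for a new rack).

3

Racks with room: rack 3 (19U), rack 4 (18U), rack 5 (17U), rack 6 (16U), rack 7 (11U), rack 8 (12U).
The first with room is rack 3.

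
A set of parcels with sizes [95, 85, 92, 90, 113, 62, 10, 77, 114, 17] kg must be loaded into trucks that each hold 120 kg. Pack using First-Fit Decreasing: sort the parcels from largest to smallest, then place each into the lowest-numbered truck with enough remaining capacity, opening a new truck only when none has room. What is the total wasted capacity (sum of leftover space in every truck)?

205

Sorted descending: 114, 113, 95, 92, 90, 85, 77, 62, 17, 10.
truck 1: place 114 kg, 6 kg left
truck 2: place 113 kg, 7 kg left
truck 3: place 95 kg, 25 kg left
truck 4: place 92 kg, 28 kg left
truck 5: place 90 kg, 30 kg left
truck 6: place 85 kg, 35 kg left
truck 7: place 77 kg, 43 kg left
truck 8: place 62 kg, 58 kg left
truck 3: place 17 kg, 8 kg left
truck 4: place 10 kg, 18 kg left
8 trucks × 120 kg = 960 kg; used 755 kg; unused 205 kg.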